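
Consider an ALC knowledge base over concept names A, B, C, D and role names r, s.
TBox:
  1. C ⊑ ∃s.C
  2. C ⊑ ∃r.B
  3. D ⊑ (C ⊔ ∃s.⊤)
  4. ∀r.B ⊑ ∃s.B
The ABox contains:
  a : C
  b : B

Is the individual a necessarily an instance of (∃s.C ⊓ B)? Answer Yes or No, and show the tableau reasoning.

No

1. a : (∃s.C ⊓ B)?  L(a) = {C} ∪ {(∀s.¬C ⊔ ¬B)}
   apply at a: C⊑∃s.C; C⊑∃r.B
   open: L(a) ⊇ {C, ¬B, ¬D, ∃r.B, ∃r.¬B, …} (+ ∃-successors) — a ∉ (∃s.C ⊓ B) possible
2. Hence a : (∃s.C ⊓ B): not entailed.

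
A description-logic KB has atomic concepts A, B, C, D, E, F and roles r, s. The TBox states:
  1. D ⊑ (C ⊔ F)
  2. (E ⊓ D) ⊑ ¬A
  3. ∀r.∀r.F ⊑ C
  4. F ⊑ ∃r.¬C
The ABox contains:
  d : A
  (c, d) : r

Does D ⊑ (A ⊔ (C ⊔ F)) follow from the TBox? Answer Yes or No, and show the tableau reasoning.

1. D ⊑ (A ⊔ (C ⊔ F))  ⇔  (D ⊓ (¬A ⊓ (¬C ⊓ ¬F))) unsat w.r.t. T
   all branches close; clash {F, ¬F} at x₀
2. Hence D ⊑ (A ⊔ (C ⊔ F)): entailed.

Yes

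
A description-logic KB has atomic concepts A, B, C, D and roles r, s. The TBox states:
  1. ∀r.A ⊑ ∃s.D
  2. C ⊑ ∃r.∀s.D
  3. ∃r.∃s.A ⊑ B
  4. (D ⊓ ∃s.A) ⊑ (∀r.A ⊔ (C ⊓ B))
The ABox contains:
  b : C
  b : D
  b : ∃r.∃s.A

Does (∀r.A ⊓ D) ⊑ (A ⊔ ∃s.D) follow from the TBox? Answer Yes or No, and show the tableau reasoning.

Yes

1. (∀r.A ⊓ D) ⊑ (A ⊔ ∃s.D)  ⇔  ((∀r.A ⊓ D) ⊓ (¬A ⊓ ∀s.¬D)) unsat w.r.t. T
   all branches close; clash {D, ¬D} at an ∃-successor
2. Hence (∀r.A ⊓ D) ⊑ (A ⊔ ∃s.D): entailed.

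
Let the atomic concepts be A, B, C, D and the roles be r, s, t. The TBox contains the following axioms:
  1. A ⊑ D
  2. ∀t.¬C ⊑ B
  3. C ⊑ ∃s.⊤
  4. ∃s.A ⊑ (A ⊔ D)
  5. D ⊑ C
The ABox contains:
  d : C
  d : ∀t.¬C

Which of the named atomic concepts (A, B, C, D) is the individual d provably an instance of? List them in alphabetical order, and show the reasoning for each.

{B, C}

1. d : A?  L(d) = {C, ∀t.¬C} ∪ {¬A}
   apply at d: ∀t.¬C⊑B; C⊑∃s.⊤
   open: L(d) ⊇ {B, C, ¬A, ∀s.¬A, ∀t.¬C, …} (+ ∃-successors) — d ∉ A possible
2. d : B?  L(d) = {C, ∀t.¬C} ∪ {¬B}
   clash {B, ¬B} at d — d ∈ B
3. d : C?  L(d) = {C, ∀t.¬C} ∪ {¬C}
   clash {C, ¬C} at d — d ∈ C
4. d : D?  L(d) = {C, ∀t.¬C} ∪ {¬D}
   apply at d: ∀t.¬C⊑B; C⊑∃s.⊤
   open: L(d) ⊇ {B, C, ¬A, ¬D, ∀s.¬A, …} (+ ∃-successors) — d ∉ D possible
5. Entailed for d: {B, C}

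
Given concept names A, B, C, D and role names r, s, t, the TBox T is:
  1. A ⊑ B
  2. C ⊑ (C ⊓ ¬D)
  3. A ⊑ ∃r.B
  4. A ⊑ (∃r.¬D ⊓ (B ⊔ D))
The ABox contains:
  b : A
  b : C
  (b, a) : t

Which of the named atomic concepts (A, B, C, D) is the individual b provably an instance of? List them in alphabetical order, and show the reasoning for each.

{A, B, C}

1. b : A?  L(b) = {A, C} ∪ {¬A}
   clash {A, ¬A} at b — b ∈ A
2. b : B?  L(b) = {A, C} ∪ {¬B}
   clash {B, ¬B} at b — b ∈ B
3. b : C?  L(b) = {A, C} ∪ {¬C}
   clash {C, ¬C} at b — b ∈ C
4. b : D?  L(b) = {A, C} ∪ {¬D}
   apply at b: A⊑B; C⊑(C ⊓ ¬D); A⊑∃r.B
   open: L(b) ⊇ {A, B, C, ¬D, ∃r.B, …} (+ ∃-successors) — b ∉ D possible
5. Entailed for b: {A, B, C}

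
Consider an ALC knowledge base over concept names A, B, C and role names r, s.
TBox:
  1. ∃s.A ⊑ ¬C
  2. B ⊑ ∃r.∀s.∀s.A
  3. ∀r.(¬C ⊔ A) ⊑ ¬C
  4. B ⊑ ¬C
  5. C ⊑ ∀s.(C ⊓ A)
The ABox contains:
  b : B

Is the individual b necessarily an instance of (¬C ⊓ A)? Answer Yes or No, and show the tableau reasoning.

No

1. b : (¬C ⊓ A)?  L(b) = {B} ∪ {(C ⊔ ¬A)}
   apply at b: B⊑∃r.∀s.∀s.A; B⊑¬C
   open: L(b) ⊇ {B, ¬A, ¬C, ∃r.∀s.∀s.A} (+ ∃-successors) — b ∉ (¬C ⊓ A) possible
2. Hence b : (¬C ⊓ A): not entailed.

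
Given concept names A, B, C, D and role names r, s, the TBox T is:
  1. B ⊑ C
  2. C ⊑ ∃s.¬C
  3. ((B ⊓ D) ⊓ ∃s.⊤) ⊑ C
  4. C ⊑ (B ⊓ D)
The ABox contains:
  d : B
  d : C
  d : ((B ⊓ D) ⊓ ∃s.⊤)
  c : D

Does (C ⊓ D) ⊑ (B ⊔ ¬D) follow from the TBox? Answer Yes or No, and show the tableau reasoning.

Yes

1. (C ⊓ D) ⊑ (B ⊔ ¬D)  ⇔  ((C ⊓ D) ⊓ (¬B ⊓ D)) unsat w.r.t. T
   all branches close; clash {B, ¬B} at x₀
2. Hence (C ⊓ D) ⊑ (B ⊔ ¬D): entailed.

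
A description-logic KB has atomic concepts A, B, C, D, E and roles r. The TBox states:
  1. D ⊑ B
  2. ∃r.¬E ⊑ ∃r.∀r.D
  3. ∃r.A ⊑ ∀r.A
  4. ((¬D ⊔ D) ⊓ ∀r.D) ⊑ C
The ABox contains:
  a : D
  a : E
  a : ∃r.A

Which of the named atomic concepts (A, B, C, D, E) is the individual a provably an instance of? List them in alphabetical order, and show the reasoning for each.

1. a : A?  L(a) = {D, E, ∃r.A} ∪ {¬A}
   apply at a: D⊑B; ∃r.A⊑∀r.A
   open: L(a) ⊇ {B, D, E, ¬A, ∀r.A, …} (+ ∃-successors) — a ∉ A possible
2. a : B?  L(a) = {D, E, ∃r.A} ∪ {¬B}
   clash {B, ¬B} at a — a ∈ B
3. a : C?  L(a) = {D, E, ∃r.A} ∪ {¬C}
   apply at a: D⊑B; ∃r.A⊑∀r.A
   open: L(a) ⊇ {B, D, E, ¬C, ∀r.A, …} (+ ∃-successors) — a ∉ C possible
4. a : D?  L(a) = {D, E, ∃r.A} ∪ {¬D}
   clash {D, ¬D} at a — a ∈ D
5. a : E?  L(a) = {D, E, ∃r.A} ∪ {¬E}
   clash {E, ¬E} at a — a ∈ E
6. Entailed for a: {B, D, E}

{B, D, E}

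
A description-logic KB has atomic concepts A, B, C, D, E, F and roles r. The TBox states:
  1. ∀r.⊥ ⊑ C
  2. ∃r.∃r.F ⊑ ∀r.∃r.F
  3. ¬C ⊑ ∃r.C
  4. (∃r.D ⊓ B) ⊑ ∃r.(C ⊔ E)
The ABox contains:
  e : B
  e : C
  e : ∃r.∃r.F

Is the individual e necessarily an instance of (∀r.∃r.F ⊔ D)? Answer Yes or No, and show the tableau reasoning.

Yes

1. e : (∀r.∃r.F ⊔ D)?  L(e) = {B, C, ∃r.∃r.F} ∪ {(∃r.∀r.¬F ⊓ ¬D)}
   clash {F, ¬F} at an ∃-successor — e ∈ (∀r.∃r.F ⊔ D)
2. Hence e : (∀r.∃r.F ⊔ D): entailed.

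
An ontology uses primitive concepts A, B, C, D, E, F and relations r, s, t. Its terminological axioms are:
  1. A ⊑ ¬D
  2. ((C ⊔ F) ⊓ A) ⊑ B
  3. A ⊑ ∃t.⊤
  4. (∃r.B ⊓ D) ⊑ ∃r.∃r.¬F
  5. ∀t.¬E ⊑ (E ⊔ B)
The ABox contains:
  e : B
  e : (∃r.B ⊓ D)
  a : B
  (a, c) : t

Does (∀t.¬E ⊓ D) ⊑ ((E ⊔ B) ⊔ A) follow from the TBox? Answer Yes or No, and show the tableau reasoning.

Yes

1. (∀t.¬E ⊓ D) ⊑ ((E ⊔ B) ⊔ A)  ⇔  ((∀t.¬E ⊓ D) ⊓ ((¬E ⊓ ¬B) ⊓ ¬A)) unsat w.r.t. T
   all branches close; clash {B, ¬B} at x₀
2. Hence (∀t.¬E ⊓ D) ⊑ ((E ⊔ B) ⊔ A): entailed.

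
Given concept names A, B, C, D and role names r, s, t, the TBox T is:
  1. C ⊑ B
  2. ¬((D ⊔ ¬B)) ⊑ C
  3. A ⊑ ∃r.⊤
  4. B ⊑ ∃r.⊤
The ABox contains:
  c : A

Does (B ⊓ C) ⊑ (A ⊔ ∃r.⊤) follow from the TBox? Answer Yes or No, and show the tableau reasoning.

1. (B ⊓ C) ⊑ (A ⊔ ∃r.⊤)  ⇔  ((B ⊓ C) ⊓ (¬A ⊓ ∀r.⊥)) unsat w.r.t. T
   all branches close; clash ⊥ at an ∃-successor
2. Hence (B ⊓ C) ⊑ (A ⊔ ∃r.⊤): entailed.

Yes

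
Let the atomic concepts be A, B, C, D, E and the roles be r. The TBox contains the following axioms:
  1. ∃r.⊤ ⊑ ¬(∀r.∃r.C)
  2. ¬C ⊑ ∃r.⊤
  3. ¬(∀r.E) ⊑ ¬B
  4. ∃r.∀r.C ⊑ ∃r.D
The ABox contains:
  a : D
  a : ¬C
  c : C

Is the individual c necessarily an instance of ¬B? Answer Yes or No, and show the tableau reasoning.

1. c : ¬B?  L(c) = {C} ∪ {B}
   open: L(c) ⊇ {B, C, ∀r.E, ∀r.∃r.¬C, ∀r.⊥} — c ∉ ¬B possible
2. Hence c : ¬B: not entailed.

No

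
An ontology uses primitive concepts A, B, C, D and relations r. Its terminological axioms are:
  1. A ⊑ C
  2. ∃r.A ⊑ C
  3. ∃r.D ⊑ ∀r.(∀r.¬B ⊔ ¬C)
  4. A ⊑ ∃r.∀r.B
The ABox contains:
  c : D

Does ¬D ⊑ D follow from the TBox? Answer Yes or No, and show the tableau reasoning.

1. ¬D ⊑ D  ⇔  (¬D ⊓ ¬D) unsat w.r.t. T
   open: L(x₀) ⊇ {¬A, ¬D, ∀r.¬A, ∀r.¬D}
2. Hence ¬D ⊑ D: not entailed.

No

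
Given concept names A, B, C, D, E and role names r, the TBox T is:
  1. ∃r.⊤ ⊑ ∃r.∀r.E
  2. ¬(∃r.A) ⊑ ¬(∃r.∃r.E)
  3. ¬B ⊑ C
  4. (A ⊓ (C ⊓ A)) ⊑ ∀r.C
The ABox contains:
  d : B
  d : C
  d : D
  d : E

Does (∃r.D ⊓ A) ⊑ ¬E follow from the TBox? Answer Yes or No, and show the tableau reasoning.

1. (∃r.D ⊓ A) ⊑ ¬E  ⇔  ((∃r.D ⊓ A) ⊓ E) unsat w.r.t. T
   open: L(x₀) ⊇ {A, B, E, ¬C, ∃r.A, …} (+ ∃-successors)
2. Hence (∃r.D ⊓ A) ⊑ ¬E: not entailed.

No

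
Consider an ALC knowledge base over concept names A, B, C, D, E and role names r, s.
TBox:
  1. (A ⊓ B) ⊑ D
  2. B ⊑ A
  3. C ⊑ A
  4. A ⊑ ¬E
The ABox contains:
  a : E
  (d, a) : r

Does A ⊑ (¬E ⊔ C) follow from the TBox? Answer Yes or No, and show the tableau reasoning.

Yes

1. A ⊑ (¬E ⊔ C)  ⇔  (A ⊓ (E ⊓ ¬C)) unsat w.r.t. T
   all branches close; clash {E, ¬E} at x₀
2. Hence A ⊑ (¬E ⊔ C): entailed.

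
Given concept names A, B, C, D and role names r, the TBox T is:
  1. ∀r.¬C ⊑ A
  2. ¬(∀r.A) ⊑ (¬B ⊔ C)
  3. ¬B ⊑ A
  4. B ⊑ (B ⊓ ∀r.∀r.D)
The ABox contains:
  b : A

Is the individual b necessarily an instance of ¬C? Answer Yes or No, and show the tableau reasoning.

No

1. b : ¬C?  L(b) = {A} ∪ {C}
   open: L(b) ⊇ {A, C, ¬B, ∀r.A} — b ∉ ¬C possible
2. Hence b : ¬C: not entailed.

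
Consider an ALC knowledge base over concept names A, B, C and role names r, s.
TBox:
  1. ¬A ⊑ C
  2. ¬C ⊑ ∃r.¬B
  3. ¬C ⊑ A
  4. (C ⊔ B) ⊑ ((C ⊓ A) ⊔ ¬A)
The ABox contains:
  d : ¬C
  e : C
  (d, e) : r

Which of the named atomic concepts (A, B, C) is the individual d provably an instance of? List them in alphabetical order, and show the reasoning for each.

1. d : A?  L(d) = {¬C} ∪ {¬A}
   clash {C, ¬C} at d — d ∈ A
2. d : B?  L(d) = {¬C} ∪ {¬B}
   apply at d: ¬C⊑∃r.¬B; ¬C⊑A
   open: L(d) ⊇ {A, ¬B, ¬C, ∃r.¬B} (+ ∃-successors) — d ∉ B possible
3. d : C?  L(d) = {¬C} ∪ {¬C}
   apply at d: ¬C⊑∃r.¬B; ¬C⊑A
   open: L(d) ⊇ {A, ¬B, ¬C, ∃r.¬B} (+ ∃-successors) — d ∉ C possible
4. Entailed for d: {A}

{A}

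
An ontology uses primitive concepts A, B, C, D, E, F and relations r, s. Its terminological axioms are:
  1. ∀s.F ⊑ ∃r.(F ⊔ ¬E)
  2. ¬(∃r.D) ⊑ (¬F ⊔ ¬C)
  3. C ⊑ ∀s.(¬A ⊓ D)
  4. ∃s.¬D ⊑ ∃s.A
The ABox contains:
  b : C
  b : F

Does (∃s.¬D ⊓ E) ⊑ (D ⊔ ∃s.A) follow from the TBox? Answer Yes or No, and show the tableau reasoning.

1. (∃s.¬D ⊓ E) ⊑ (D ⊔ ∃s.A)  ⇔  ((∃s.¬D ⊓ E) ⊓ (¬D ⊓ ∀s.¬A)) unsat w.r.t. T
   all branches close; clash {A, ¬A} at an ∃-successor
2. Hence (∃s.¬D ⊓ E) ⊑ (D ⊔ ∃s.A): entailed.

Yes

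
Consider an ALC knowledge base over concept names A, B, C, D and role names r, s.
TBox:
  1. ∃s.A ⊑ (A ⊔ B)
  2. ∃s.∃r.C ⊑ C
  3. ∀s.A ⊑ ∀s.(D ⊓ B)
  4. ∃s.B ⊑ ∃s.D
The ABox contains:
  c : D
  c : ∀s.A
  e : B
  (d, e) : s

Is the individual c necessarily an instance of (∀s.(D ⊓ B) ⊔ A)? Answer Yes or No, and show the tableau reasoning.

1. c : (∀s.(D ⊓ B) ⊔ A)?  L(c) = {D, ∀s.A} ∪ {(∃s.(¬D ⊔ ¬B) ⊓ ¬A)}
   clash {B, ¬B} at an ∃-successor — c ∈ (∀s.(D ⊓ B) ⊔ A)
2. Hence c : (∀s.(D ⊓ B) ⊔ A): entailed.

Yes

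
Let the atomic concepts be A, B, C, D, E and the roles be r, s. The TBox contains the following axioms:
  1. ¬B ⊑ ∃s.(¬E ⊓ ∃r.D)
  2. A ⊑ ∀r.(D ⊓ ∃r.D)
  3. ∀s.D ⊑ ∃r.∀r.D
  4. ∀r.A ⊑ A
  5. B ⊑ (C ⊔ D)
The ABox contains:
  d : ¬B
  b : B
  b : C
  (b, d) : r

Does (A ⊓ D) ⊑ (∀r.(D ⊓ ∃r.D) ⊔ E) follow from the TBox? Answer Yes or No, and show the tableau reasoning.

Yes

1. (A ⊓ D) ⊑ (∀r.(D ⊓ ∃r.D) ⊔ E)  ⇔  ((A ⊓ D) ⊓ (∃r.(¬D ⊔ ∀r.¬D) ⊓ ¬E)) unsat w.r.t. T
   all branches close; clash {D, ¬D} at an ∃-successor
2. Hence (A ⊓ D) ⊑ (∀r.(D ⊓ ∃r.D) ⊔ E): entailed.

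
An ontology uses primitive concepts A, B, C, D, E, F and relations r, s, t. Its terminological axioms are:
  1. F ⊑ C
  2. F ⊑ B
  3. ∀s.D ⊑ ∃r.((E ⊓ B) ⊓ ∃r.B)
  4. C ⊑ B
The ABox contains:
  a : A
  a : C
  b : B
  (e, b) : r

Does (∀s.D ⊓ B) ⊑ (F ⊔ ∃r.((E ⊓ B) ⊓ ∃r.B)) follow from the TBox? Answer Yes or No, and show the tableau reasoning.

1. (∀s.D ⊓ B) ⊑ (F ⊔ ∃r.((E ⊓ B) ⊓ ∃r.B))  ⇔  ((∀s.D ⊓ B) ⊓ (¬F ⊓ ∀r.((¬E ⊔ ¬B) ⊔ ∀r.¬B))) unsat w.r.t. T
   all branches close; clash {B, ¬B} at an ∃-successor
2. Hence (∀s.D ⊓ B) ⊑ (F ⊔ ∃r.((E ⊓ B) ⊓ ∃r.B)): entailed.

Yes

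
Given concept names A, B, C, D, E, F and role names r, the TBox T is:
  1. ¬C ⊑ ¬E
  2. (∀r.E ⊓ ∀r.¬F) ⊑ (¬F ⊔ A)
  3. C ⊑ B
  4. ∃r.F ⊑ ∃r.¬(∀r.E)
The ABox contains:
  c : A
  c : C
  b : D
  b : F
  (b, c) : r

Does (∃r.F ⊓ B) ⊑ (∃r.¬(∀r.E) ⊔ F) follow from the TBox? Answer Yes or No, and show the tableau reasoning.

1. (∃r.F ⊓ B) ⊑ (∃r.¬(∀r.E) ⊔ F)  ⇔  ((∃r.F ⊓ B) ⊓ (∀r.∀r.E ⊓ ¬F)) unsat w.r.t. T
   all branches close; clash {E, ¬E} at an ∃-successor
2. Hence (∃r.F ⊓ B) ⊑ (∃r.¬(∀r.E) ⊔ F): entailed.

Yes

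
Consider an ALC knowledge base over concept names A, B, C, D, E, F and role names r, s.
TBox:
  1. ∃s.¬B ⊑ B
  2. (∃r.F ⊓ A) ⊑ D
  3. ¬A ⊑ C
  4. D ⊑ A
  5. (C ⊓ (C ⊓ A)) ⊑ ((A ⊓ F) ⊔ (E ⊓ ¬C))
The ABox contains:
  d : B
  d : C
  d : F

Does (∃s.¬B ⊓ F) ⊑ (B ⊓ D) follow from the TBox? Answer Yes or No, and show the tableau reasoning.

No

1. (∃s.¬B ⊓ F) ⊑ (B ⊓ D)  ⇔  ((∃s.¬B ⊓ F) ⊓ (¬B ⊔ ¬D)) unsat w.r.t. T
   apply at x₀: ∃s.¬B⊑B
   open: L(x₀) ⊇ {A, B, F, ¬C, ¬D, …} (+ ∃-successors)
2. Hence (∃s.¬B ⊓ F) ⊑ (B ⊓ D): not entailed.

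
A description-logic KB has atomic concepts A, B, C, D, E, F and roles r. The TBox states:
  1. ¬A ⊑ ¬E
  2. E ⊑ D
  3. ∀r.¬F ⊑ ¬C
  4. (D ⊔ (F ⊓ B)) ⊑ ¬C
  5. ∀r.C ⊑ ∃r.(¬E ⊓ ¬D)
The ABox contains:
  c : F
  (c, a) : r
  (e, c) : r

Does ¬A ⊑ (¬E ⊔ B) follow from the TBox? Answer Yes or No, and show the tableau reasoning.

Yes

1. ¬A ⊑ (¬E ⊔ B)  ⇔  (¬A ⊓ (E ⊓ ¬B)) unsat w.r.t. T
   all branches close; clash {E, ¬E} at x₀
2. Hence ¬A ⊑ (¬E ⊔ B): entailed.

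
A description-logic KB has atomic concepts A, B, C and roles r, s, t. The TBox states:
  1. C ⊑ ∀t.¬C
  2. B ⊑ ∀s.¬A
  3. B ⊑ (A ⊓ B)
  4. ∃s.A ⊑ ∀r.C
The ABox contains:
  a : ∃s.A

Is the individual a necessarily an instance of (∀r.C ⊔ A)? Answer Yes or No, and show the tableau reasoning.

Yes

1. a : (∀r.C ⊔ A)?  L(a) = {∃s.A} ∪ {(∃r.¬C ⊓ ¬A)}
   clash {A, ¬A} at a — a ∈ (∀r.C ⊔ A)
2. Hence a : (∀r.C ⊔ A): entailed.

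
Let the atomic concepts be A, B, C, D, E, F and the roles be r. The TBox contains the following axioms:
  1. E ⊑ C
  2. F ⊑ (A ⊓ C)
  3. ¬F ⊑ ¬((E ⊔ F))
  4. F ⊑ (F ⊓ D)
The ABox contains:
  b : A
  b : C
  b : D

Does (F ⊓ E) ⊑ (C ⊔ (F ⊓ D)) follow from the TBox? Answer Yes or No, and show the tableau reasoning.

Yes

1. (F ⊓ E) ⊑ (C ⊔ (F ⊓ D))  ⇔  ((F ⊓ E) ⊓ (¬C ⊓ (¬F ⊔ ¬D))) unsat w.r.t. T
   all branches close; clash {C, ¬C} at x₀
2. Hence (F ⊓ E) ⊑ (C ⊔ (F ⊓ D)): entailed.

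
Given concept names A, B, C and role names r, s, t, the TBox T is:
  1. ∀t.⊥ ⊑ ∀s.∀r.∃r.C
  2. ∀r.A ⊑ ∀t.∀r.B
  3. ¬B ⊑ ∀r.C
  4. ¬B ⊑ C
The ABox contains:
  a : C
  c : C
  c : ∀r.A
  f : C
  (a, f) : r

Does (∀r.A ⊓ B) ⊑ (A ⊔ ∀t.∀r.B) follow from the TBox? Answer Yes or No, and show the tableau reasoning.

Yes

1. (∀r.A ⊓ B) ⊑ (A ⊔ ∀t.∀r.B)  ⇔  ((∀r.A ⊓ B) ⊓ (¬A ⊓ ∃t.∃r.¬B)) unsat w.r.t. T
   all branches close; clash {B, ¬B} at an ∃-successor
2. Hence (∀r.A ⊓ B) ⊑ (A ⊔ ∀t.∀r.B): entailed.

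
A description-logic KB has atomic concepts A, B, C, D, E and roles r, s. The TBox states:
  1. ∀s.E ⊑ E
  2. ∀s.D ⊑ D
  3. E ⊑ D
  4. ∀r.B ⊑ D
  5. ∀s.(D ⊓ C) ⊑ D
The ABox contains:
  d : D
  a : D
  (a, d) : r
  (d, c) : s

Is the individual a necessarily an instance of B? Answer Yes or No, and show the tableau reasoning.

1. a : B?  L(a) = {D} ∪ {¬B}
   open: L(a) ⊇ {D, ¬B, ∃s.¬E} (+ ∃-successors) — a ∉ B possible
2. Hence a : B: not entailed.

No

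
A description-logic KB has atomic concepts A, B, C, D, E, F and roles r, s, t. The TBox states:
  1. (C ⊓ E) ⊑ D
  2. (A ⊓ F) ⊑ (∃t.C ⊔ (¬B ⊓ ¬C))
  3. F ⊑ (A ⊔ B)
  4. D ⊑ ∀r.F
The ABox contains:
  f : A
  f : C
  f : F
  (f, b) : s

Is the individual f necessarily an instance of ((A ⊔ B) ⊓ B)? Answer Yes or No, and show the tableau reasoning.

No

1. f : ((A ⊔ B) ⊓ B)?  L(f) = {A, C, F} ∪ {((¬A ⊓ ¬B) ⊔ ¬B)}
   apply at f: F⊑(A ⊔ B)
   open: L(f) ⊇ {A, C, F, ¬B, ¬D, …} (+ ∃-successors) — f ∉ ((A ⊔ B) ⊓ B) possible
2. Hence f : ((A ⊔ B) ⊓ B): not entailed.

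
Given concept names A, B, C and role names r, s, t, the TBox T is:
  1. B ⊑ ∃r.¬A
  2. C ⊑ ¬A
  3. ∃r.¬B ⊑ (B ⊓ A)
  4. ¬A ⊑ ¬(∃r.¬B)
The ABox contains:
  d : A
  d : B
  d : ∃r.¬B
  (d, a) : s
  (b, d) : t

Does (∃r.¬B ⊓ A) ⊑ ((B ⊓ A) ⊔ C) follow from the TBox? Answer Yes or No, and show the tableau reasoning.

Yes

1. (∃r.¬B ⊓ A) ⊑ ((B ⊓ A) ⊔ C)  ⇔  ((∃r.¬B ⊓ A) ⊓ ((¬B ⊔ ¬A) ⊓ ¬C)) unsat w.r.t. T
   all branches close; clash {A, ¬A} at x₀
2. Hence (∃r.¬B ⊓ A) ⊑ ((B ⊓ A) ⊔ C): entailed.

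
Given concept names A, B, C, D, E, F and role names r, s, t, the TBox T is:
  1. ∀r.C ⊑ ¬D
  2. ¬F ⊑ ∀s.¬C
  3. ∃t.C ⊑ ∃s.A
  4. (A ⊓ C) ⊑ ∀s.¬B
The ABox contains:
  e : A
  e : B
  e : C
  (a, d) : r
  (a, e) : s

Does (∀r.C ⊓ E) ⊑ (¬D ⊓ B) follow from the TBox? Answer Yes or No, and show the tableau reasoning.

No

1. (∀r.C ⊓ E) ⊑ (¬D ⊓ B)  ⇔  ((∀r.C ⊓ E) ⊓ (D ⊔ ¬B)) unsat w.r.t. T
   apply at x₀: ∀r.C⊑¬D
   open: L(x₀) ⊇ {E, F, ¬A, ¬B, ¬D, …}
2. Hence (∀r.C ⊓ E) ⊑ (¬D ⊓ B): not entailed.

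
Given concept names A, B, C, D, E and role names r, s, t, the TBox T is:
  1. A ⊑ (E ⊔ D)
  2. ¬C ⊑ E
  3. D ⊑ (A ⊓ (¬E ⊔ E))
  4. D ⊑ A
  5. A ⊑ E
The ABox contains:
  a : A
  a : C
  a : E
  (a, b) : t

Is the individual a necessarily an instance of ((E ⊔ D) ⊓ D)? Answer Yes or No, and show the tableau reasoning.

No

1. a : ((E ⊔ D) ⊓ D)?  L(a) = {A, C, E} ∪ {((¬E ⊓ ¬D) ⊔ ¬D)}
   apply at a: A⊑(E ⊔ D)
   open: L(a) ⊇ {A, C, E, ¬D} — a ∉ ((E ⊔ D) ⊓ D) possible
2. Hence a : ((E ⊔ D) ⊓ D): not entailed.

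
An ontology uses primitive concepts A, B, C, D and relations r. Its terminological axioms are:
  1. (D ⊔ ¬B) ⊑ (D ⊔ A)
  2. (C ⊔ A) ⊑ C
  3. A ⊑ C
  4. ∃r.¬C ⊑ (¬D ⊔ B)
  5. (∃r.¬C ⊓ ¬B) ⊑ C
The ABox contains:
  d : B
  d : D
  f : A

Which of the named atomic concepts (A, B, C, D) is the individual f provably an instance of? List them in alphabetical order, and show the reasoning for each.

1. f : A?  L(f) = {A} ∪ {¬A}
   clash {A, ¬A} at f — f ∈ A
2. f : B?  L(f) = {A} ∪ {¬B}
   apply at f: A⊑C
   open: L(f) ⊇ {A, C, ¬B, ∀r.C} — f ∉ B possible
3. f : C?  L(f) = {A} ∪ {¬C}
   clash {C, ¬C} at f — f ∈ C
4. f : D?  L(f) = {A} ∪ {¬D}
   apply at f: A⊑C
   open: L(f) ⊇ {A, B, C, ¬D, ∀r.C} — f ∉ D possible
5. Entailed for f: {A, C}

{A, C}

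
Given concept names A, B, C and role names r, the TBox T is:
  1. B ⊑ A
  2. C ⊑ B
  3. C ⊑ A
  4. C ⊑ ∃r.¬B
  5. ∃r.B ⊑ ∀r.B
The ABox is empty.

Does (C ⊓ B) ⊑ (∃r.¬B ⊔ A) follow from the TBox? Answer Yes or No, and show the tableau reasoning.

1. (C ⊓ B) ⊑ (∃r.¬B ⊔ A)  ⇔  ((C ⊓ B) ⊓ (∀r.B ⊓ ¬A)) unsat w.r.t. T
   all branches close; clash {A, ¬A} at x₀
2. Hence (C ⊓ B) ⊑ (∃r.¬B ⊔ A): entailed.

Yes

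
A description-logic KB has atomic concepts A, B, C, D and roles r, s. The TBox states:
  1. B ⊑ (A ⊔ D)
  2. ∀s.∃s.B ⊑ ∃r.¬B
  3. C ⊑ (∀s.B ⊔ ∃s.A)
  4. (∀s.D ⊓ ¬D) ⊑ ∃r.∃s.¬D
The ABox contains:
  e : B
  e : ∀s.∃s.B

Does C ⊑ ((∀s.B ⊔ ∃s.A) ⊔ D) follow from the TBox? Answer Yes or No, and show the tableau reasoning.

Yes

1. C ⊑ ((∀s.B ⊔ ∃s.A) ⊔ D)  ⇔  (C ⊓ ((∃s.¬B ⊓ ∀s.¬A) ⊓ ¬D)) unsat w.r.t. T
   all branches close; clash {D, ¬D} at x₀
2. Hence C ⊑ ((∀s.B ⊔ ∃s.A) ⊔ D): entailed.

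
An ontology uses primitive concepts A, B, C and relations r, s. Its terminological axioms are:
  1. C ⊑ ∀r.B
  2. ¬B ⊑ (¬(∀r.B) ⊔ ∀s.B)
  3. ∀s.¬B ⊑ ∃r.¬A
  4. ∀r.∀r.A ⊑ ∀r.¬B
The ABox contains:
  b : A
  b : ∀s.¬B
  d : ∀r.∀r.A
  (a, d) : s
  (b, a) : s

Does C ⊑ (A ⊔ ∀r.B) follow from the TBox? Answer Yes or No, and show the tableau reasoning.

1. C ⊑ (A ⊔ ∀r.B)  ⇔  (C ⊓ (¬A ⊓ ∃r.¬B)) unsat w.r.t. T
   all branches close; clash {B, ¬B} at an ∃-successor
2. Hence C ⊑ (A ⊔ ∀r.B): entailed.

Yes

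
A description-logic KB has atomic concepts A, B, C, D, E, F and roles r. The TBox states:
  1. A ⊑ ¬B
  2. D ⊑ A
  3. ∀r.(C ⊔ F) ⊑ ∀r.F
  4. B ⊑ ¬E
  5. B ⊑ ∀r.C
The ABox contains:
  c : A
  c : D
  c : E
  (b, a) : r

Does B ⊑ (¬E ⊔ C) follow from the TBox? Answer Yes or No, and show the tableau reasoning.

Yes

1. B ⊑ (¬E ⊔ C)  ⇔  (B ⊓ (E ⊓ ¬C)) unsat w.r.t. T
   all branches close; clash {B, ¬B} at x₀
2. Hence B ⊑ (¬E ⊔ C): entailed.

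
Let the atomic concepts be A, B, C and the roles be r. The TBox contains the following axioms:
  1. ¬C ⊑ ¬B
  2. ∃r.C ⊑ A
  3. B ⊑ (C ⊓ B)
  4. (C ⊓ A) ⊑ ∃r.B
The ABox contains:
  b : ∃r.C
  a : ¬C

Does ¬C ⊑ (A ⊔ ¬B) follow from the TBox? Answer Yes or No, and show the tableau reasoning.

Yes

1. ¬C ⊑ (A ⊔ ¬B)  ⇔  (¬C ⊓ (¬A ⊓ B)) unsat w.r.t. T
   all branches close; clash {B, ¬B} at x₀
2. Hence ¬C ⊑ (A ⊔ ¬B): entailed.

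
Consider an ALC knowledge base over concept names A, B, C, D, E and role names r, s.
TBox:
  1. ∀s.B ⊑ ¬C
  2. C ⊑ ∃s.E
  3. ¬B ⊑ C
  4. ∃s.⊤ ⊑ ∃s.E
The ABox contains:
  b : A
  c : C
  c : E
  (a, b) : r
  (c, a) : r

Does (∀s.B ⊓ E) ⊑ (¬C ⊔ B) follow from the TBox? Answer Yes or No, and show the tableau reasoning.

Yes

1. (∀s.B ⊓ E) ⊑ (¬C ⊔ B)  ⇔  ((∀s.B ⊓ E) ⊓ (C ⊓ ¬B)) unsat w.r.t. T
   all branches close; clash {C, ¬C} at x₀
2. Hence (∀s.B ⊓ E) ⊑ (¬C ⊔ B): entailed.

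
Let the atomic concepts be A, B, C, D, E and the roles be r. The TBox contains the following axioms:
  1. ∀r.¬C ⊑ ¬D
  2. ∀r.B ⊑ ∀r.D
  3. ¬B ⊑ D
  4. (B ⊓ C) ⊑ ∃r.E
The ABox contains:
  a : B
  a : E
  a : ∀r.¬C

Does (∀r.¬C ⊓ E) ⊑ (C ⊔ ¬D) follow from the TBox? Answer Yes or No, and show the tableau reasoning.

Yes

1. (∀r.¬C ⊓ E) ⊑ (C ⊔ ¬D)  ⇔  ((∀r.¬C ⊓ E) ⊓ (¬C ⊓ D)) unsat w.r.t. T
   all branches close; clash {D, ¬D} at x₀
2. Hence (∀r.¬C ⊓ E) ⊑ (C ⊔ ¬D): entailed.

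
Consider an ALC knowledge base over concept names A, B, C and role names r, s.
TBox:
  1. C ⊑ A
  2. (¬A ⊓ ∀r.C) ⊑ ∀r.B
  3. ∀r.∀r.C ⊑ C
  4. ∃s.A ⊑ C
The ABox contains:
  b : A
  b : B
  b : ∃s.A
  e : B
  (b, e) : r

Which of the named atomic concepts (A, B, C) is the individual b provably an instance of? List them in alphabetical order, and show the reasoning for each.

1. b : A?  L(b) = {A, B, ∃s.A} ∪ {¬A}
   clash {A, ¬A} at b — b ∈ A
2. b : B?  L(b) = {A, B, ∃s.A} ∪ {¬B}
   clash {B, ¬B} at b — b ∈ B
3. b : C?  L(b) = {A, B, ∃s.A} ∪ {¬C}
   clash {C, ¬C} at b — b ∈ C
4. Entailed for b: {A, B, C}

{A, B, C}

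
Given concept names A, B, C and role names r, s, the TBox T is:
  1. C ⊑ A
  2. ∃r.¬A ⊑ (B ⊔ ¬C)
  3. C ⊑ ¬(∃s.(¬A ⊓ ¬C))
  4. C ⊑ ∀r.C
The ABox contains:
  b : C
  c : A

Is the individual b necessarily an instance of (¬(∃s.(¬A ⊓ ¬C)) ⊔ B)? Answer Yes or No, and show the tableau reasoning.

1. b : (¬(∃s.(¬A ⊓ ¬C)) ⊔ B)?  L(b) = {C} ∪ {(∃s.(¬A ⊓ ¬C) ⊓ ¬B)}
   clash {C, ¬C} at b — b ∈ (¬(∃s.(¬A ⊓ ¬C)) ⊔ B)
2. Hence b : (¬(∃s.(¬A ⊓ ¬C)) ⊔ B): entailed.

Yes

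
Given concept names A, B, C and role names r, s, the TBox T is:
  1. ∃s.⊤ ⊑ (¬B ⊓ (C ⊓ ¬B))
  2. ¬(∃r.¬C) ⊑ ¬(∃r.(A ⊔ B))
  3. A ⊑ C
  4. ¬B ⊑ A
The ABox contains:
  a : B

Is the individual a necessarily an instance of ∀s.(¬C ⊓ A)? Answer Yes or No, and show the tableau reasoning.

1. a : ∀s.(¬C ⊓ A)?  L(a) = {B} ∪ {∃s.(C ⊔ ¬A)}
   clash {B, ¬B} at a — a ∈ ∀s.(¬C ⊓ A)
2. Hence a : ∀s.(¬C ⊓ A): entailed.

Yes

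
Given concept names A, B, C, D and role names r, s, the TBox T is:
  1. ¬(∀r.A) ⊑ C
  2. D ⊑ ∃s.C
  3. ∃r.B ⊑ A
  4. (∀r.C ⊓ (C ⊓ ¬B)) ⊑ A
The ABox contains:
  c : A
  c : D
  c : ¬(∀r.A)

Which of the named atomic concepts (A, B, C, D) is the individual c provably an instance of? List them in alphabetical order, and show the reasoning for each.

1. c : A?  L(c) = {A, D, ¬(∀r.A)} ∪ {¬A}
   clash {A, ¬A} at c — c ∈ A
2. c : B?  L(c) = {A, D, ¬(∀r.A)} ∪ {¬B}
   apply at c: ¬(∀r.A)⊑C; D⊑∃s.C
   open: L(c) ⊇ {A, C, D, ¬B, ∃r.¬A, …} (+ ∃-successors) — c ∉ B possible
3. c : C?  L(c) = {A, D, ¬(∀r.A)} ∪ {¬C}
   clash {C, ¬C} at c — c ∈ C
4. c : D?  L(c) = {A, D, ¬(∀r.A)} ∪ {¬D}
   clash {D, ¬D} at c — c ∈ D
5. Entailed for c: {A, C, D}

{A, C, D}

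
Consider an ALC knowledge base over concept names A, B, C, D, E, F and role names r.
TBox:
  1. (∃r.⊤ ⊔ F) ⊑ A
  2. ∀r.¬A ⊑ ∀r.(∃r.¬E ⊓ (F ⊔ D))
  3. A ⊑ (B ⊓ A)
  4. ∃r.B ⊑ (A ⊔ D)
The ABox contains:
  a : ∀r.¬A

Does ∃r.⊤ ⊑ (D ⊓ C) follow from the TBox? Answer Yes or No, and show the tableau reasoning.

1. ∃r.⊤ ⊑ (D ⊓ C)  ⇔  (∃r.⊤ ⊓ (¬D ⊔ ¬C)) unsat w.r.t. T
   open: L(x₀) ⊇ {A, B, ¬D, ∃r.A, ∃r.⊤} (+ ∃-successors)
2. Hence ∃r.⊤ ⊑ (D ⊓ C): not entailed.

No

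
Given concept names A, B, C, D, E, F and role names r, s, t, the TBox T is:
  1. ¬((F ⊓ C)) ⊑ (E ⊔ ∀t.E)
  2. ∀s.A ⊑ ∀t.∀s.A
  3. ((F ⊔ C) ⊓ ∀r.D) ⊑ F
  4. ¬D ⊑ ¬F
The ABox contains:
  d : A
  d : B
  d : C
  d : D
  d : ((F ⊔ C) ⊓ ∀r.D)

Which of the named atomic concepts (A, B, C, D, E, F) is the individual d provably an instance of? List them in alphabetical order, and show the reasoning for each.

1. d : A?  L(d) = {A, B, C, D, ((F ⊔ C) ⊓ ∀r.D)} ∪ {¬A}
   clash {A, ¬A} at d — d ∈ A
2. d : B?  L(d) = {A, B, C, D, ((F ⊔ C) ⊓ ∀r.D)} ∪ {¬B}
   clash {B, ¬B} at d — d ∈ B
3. d : C?  L(d) = {A, B, C, D, ((F ⊔ C) ⊓ ∀r.D)} ∪ {¬C}
   clash {C, ¬C} at d — d ∈ C
4. d : D?  L(d) = {A, B, C, D, ((F ⊔ C) ⊓ ∀r.D)} ∪ {¬D}
   clash {D, ¬D} at d — d ∈ D
5. d : E?  L(d) = {A, B, C, D, ((F ⊔ C) ⊓ ∀r.D)} ∪ {¬E}
   apply at d: ((F ⊔ C) ⊓ ∀r.D)⊑F
   open: L(d) ⊇ {A, B, C, D, F, …} (+ ∃-successors) — d ∉ E possible
6. d : F?  L(d) = {A, B, C, D, ((F ⊔ C) ⊓ ∀r.D)} ∪ {¬F}
   clash {F, ¬F} at d — d ∈ F
7. Entailed for d: {A, B, C, D, F}

{A, B, C, D, F}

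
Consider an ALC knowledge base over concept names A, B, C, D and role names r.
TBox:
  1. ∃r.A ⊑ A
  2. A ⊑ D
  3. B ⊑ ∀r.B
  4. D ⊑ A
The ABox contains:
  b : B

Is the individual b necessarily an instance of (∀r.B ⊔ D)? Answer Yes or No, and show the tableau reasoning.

Yes

1. b : (∀r.B ⊔ D)?  L(b) = {B} ∪ {(∃r.¬B ⊓ ¬D)}
   clash {D, ¬D} at b — b ∈ (∀r.B ⊔ D)
2. Hence b : (∀r.B ⊔ D): entailed.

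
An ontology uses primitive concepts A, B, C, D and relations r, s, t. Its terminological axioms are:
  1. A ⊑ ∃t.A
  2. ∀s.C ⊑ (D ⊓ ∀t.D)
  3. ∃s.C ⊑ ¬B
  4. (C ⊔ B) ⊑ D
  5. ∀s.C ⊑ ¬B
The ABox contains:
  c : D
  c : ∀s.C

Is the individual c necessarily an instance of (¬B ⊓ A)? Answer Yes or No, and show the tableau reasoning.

1. c : (¬B ⊓ A)?  L(c) = {D, ∀s.C} ∪ {(B ⊔ ¬A)}
   apply at c: ∀s.C⊑(D ⊓ ∀t.D); ∀s.C⊑¬B
   open: L(c) ⊇ {D, ¬A, ¬B, ∀s.C, ∀s.¬C, …} — c ∉ (¬B ⊓ A) possible
2. Hence c : (¬B ⊓ A): not entailed.

No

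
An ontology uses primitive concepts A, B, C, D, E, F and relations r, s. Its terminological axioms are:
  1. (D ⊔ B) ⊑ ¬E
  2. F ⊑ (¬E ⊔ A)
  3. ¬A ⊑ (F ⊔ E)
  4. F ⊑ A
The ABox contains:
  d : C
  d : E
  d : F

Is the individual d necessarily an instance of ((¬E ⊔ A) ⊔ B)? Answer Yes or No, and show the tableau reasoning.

1. d : ((¬E ⊔ A) ⊔ B)?  L(d) = {C, E, F} ∪ {((E ⊓ ¬A) ⊓ ¬B)}
   clash {A, ¬A} at d — d ∈ ((¬E ⊔ A) ⊔ B)
2. Hence d : ((¬E ⊔ A) ⊔ B): entailed.

Yes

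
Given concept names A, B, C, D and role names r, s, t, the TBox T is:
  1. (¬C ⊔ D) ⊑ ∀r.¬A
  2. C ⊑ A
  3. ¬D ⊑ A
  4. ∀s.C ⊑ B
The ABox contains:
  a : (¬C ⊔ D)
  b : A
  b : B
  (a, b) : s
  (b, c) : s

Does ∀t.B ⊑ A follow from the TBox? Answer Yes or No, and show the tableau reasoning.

No

1. ∀t.B ⊑ A  ⇔  (∀t.B ⊓ ¬A) unsat w.r.t. T
   open: L(x₀) ⊇ {D, ¬A, ¬C, ∀r.¬A, ∀t.B, …} (+ ∃-successors)
2. Hence ∀t.B ⊑ A: not entailed.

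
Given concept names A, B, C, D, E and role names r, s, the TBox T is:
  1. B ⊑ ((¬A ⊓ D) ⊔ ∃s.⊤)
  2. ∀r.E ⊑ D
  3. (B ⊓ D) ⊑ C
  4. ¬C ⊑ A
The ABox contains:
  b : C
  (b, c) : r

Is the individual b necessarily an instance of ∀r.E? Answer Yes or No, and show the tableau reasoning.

No

1. b : ∀r.E?  L(b) = {C} ∪ {∃r.¬E}
   open: L(b) ⊇ {C, ¬B, ∃r.¬E} (+ ∃-successors) — b ∉ ∀r.E possible
2. Hence b : ∀r.E: not entailed.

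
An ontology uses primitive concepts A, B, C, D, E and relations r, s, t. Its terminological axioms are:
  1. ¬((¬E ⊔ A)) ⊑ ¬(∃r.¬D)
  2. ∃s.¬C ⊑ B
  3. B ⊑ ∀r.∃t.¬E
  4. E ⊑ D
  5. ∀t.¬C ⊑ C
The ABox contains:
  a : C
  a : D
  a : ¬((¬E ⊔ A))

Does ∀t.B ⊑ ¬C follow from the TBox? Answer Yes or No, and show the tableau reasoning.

No

1. ∀t.B ⊑ ¬C  ⇔  (∀t.B ⊓ C) unsat w.r.t. T
   open: L(x₀) ⊇ {C, ¬B, ¬E, ∀s.C, ∀t.B}
2. Hence ∀t.B ⊑ ¬C: not entailed.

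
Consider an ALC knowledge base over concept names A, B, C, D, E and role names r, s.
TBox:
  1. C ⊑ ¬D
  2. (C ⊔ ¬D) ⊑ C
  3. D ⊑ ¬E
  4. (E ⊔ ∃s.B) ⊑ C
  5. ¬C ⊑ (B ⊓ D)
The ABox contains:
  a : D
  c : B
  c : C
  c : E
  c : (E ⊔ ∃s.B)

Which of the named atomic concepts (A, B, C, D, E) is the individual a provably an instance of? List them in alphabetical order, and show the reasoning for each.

1. a : A?  L(a) = {D} ∪ {¬A}
   apply at a: D⊑¬E
   open: L(a) ⊇ {B, D, ¬A, ¬C, ¬E, …} — a ∉ A possible
2. a : B?  L(a) = {D} ∪ {¬B}
   clash {B, ¬B} at a — a ∈ B
3. a : C?  L(a) = {D} ∪ {¬C}
   apply at a: D⊑¬E; ¬C⊑(B ⊓ D)
   open: L(a) ⊇ {B, D, ¬C, ¬E, ∀s.¬B} — a ∉ C possible
4. a : D?  L(a) = {D} ∪ {¬D}
   clash {D, ¬D} at a — a ∈ D
5. a : E?  L(a) = {D} ∪ {¬E}
   open: L(a) ⊇ {B, D, ¬C, ¬E, ∀s.¬B} — a ∉ E possible
6. Entailed for a: {B, D}

{B, D}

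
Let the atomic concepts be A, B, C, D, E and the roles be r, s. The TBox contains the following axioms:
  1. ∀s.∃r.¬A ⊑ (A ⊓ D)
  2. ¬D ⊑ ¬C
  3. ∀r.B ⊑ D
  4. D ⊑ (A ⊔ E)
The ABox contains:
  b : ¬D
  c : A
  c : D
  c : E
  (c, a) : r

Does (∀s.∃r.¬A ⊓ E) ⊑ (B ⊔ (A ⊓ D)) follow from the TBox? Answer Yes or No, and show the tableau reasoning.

1. (∀s.∃r.¬A ⊓ E) ⊑ (B ⊔ (A ⊓ D))  ⇔  ((∀s.∃r.¬A ⊓ E) ⊓ (¬B ⊓ (¬A ⊔ ¬D))) unsat w.r.t. T
   all branches close; clash {D, ¬D} at x₀
2. Hence (∀s.∃r.¬A ⊓ E) ⊑ (B ⊔ (A ⊓ D)): entailed.

Yes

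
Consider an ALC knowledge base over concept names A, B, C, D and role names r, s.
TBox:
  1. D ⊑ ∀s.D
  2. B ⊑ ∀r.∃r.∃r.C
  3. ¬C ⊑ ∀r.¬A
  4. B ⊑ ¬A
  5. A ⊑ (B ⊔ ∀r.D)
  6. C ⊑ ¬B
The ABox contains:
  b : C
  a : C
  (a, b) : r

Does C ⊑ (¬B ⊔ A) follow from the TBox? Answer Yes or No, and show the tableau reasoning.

Yes

1. C ⊑ (¬B ⊔ A)  ⇔  (C ⊓ (B ⊓ ¬A)) unsat w.r.t. T
   all branches close; clash {B, ¬B} at x₀
2. Hence C ⊑ (¬B ⊔ A): entailed.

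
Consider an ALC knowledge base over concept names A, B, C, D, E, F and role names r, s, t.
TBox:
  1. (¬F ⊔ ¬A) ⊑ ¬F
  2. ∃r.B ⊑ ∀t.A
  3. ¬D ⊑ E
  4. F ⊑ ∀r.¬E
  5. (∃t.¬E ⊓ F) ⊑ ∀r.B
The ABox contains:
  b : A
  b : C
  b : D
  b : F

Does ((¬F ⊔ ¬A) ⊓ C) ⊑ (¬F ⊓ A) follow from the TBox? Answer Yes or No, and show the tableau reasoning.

1. ((¬F ⊔ ¬A) ⊓ C) ⊑ (¬F ⊓ A)  ⇔  (((¬F ⊔ ¬A) ⊓ C) ⊓ (F ⊔ ¬A)) unsat w.r.t. T
   apply at x₀: (¬F ⊔ ¬A)⊑¬F
   open: L(x₀) ⊇ {C, D, ¬A, ¬F, ∀r.¬B}
2. Hence ((¬F ⊔ ¬A) ⊓ C) ⊑ (¬F ⊓ A): not entailed.

No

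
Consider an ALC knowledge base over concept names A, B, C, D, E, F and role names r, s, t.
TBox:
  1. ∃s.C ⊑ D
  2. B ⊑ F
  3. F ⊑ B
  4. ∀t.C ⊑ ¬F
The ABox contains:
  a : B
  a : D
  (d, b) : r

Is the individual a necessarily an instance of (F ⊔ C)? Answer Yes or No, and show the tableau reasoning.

Yes

1. a : (F ⊔ C)?  L(a) = {B, D} ∪ {(¬F ⊓ ¬C)}
   clash {F, ¬F} at a — a ∈ (F ⊔ C)
2. Hence a : (F ⊔ C): entailed.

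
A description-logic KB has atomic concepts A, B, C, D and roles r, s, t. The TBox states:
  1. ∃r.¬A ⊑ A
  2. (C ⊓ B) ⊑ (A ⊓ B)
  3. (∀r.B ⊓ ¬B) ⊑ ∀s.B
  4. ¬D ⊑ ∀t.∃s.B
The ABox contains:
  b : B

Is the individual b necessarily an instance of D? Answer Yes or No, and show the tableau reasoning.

No

1. b : D?  L(b) = {B} ∪ {¬D}
   apply at b: ¬D⊑∀t.∃s.B
   open: L(b) ⊇ {B, ¬C, ¬D, ∀r.A, ∀t.∃s.B} — b ∉ D possible
2. Hence b : D: not entailed.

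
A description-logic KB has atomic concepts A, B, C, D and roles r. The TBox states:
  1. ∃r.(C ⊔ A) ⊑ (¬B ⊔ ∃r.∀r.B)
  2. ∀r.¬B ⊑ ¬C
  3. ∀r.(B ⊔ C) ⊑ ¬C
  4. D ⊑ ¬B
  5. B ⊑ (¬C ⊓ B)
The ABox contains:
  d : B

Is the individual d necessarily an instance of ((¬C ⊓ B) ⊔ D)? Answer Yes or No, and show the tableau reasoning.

1. d : ((¬C ⊓ B) ⊔ D)?  L(d) = {B} ∪ {((C ⊔ ¬B) ⊓ ¬D)}
   clash {B, ¬B} at d — d ∈ ((¬C ⊓ B) ⊔ D)
2. Hence d : ((¬C ⊓ B) ⊔ D): entailed.

Yes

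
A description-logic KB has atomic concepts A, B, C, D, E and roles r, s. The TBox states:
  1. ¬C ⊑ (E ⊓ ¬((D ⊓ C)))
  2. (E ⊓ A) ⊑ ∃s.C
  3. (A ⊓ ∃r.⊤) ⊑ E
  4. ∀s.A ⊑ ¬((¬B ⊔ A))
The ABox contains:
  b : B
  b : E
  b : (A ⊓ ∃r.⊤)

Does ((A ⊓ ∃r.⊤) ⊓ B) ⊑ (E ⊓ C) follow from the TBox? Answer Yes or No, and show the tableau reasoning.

No

1. ((A ⊓ ∃r.⊤) ⊓ B) ⊑ (E ⊓ C)  ⇔  (((A ⊓ ∃r.⊤) ⊓ B) ⊓ (¬E ⊔ ¬C)) unsat w.r.t. T
   apply at x₀: (A ⊓ ∃r.⊤)⊑E
   open: L(x₀) ⊇ {A, B, E, ¬C, ∃r.⊤, …} (+ ∃-successors)
2. Hence ((A ⊓ ∃r.⊤) ⊓ B) ⊑ (E ⊓ C): not entailed.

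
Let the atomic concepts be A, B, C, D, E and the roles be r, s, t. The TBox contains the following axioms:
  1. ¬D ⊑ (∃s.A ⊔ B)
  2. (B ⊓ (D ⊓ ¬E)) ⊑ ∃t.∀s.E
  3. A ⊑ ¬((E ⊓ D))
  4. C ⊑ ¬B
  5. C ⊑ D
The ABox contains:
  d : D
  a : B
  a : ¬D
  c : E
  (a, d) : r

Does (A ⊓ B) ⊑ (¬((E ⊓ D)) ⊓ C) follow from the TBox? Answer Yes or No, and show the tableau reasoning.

No

1. (A ⊓ B) ⊑ (¬((E ⊓ D)) ⊓ C)  ⇔  ((A ⊓ B) ⊓ ((E ⊓ D) ⊔ ¬C)) unsat w.r.t. T
   apply at x₀: A⊑¬((E ⊓ D))
   open: L(x₀) ⊇ {A, B, D, ¬C, ¬E, …} (+ ∃-successors)
2. Hence (A ⊓ B) ⊑ (¬((E ⊓ D)) ⊓ C): not entailed.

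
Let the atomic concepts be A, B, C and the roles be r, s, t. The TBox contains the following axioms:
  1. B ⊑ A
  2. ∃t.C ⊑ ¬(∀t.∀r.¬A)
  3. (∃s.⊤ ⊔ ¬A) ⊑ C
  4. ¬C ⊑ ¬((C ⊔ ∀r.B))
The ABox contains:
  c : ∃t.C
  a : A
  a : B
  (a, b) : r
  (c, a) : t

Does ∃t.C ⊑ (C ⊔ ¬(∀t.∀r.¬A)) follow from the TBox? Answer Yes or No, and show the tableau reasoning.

Yes

1. ∃t.C ⊑ (C ⊔ ¬(∀t.∀r.¬A))  ⇔  (∃t.C ⊓ (¬C ⊓ ∀t.∀r.¬A)) unsat w.r.t. T
   all branches close; clash {C, ¬C} at x₀
2. Hence ∃t.C ⊑ (C ⊔ ¬(∀t.∀r.¬A)): entailed.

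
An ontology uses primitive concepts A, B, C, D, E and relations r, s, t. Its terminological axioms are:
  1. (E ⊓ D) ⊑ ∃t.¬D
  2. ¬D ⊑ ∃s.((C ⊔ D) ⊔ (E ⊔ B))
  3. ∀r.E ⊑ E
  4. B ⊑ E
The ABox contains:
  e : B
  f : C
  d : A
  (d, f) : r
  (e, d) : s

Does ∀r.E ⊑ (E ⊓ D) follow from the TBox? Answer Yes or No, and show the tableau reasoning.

1. ∀r.E ⊑ (E ⊓ D)  ⇔  (∀r.E ⊓ (¬E ⊔ ¬D)) unsat w.r.t. T
   apply at x₀: ∀r.E⊑E
   open: L(x₀) ⊇ {E, ¬B, ¬D, ∀r.E, ∃s.((C ⊔ D) ⊔ (E ⊔ B))} (+ ∃-successors)
2. Hence ∀r.E ⊑ (E ⊓ D): not entailed.

No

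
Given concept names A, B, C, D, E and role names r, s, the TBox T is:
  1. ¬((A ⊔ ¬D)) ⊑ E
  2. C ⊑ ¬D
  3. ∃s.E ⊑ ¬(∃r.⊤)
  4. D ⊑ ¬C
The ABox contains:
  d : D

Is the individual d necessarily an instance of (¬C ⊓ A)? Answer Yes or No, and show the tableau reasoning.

No

1. d : (¬C ⊓ A)?  L(d) = {D} ∪ {(C ⊔ ¬A)}
   apply at d: D⊑¬C
   open: L(d) ⊇ {D, E, ¬A, ¬C, ∀s.¬E} — d ∉ (¬C ⊓ A) possible
2. Hence d : (¬C ⊓ A): not entailed.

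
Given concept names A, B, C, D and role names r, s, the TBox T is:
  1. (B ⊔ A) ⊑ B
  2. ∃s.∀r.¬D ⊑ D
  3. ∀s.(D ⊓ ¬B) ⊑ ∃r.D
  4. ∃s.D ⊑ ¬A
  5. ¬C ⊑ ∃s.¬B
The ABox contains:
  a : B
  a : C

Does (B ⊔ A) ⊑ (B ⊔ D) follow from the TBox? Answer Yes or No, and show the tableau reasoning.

Yes

1. (B ⊔ A) ⊑ (B ⊔ D)  ⇔  ((B ⊔ A) ⊓ (¬B ⊓ ¬D)) unsat w.r.t. T
   all branches close; clash {B, ¬B} at x₀
2. Hence (B ⊔ A) ⊑ (B ⊔ D): entailed.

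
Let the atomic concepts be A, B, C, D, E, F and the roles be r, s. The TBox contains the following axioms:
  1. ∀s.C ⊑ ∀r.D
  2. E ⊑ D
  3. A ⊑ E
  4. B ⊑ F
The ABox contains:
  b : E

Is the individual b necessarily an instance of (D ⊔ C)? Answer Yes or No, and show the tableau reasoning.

1. b : (D ⊔ C)?  L(b) = {E} ∪ {(¬D ⊓ ¬C)}
   clash {D, ¬D} at b — b ∈ (D ⊔ C)
2. Hence b : (D ⊔ C): entailed.

Yes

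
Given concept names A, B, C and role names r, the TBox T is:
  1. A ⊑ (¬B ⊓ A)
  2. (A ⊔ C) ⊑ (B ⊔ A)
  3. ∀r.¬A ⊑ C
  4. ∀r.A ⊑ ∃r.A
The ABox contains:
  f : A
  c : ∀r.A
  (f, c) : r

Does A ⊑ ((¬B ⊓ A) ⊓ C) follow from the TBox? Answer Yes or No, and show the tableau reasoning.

No

1. A ⊑ ((¬B ⊓ A) ⊓ C)  ⇔  (A ⊓ ((B ⊔ ¬A) ⊔ ¬C)) unsat w.r.t. T
   apply at x₀: A⊑(¬B ⊓ A)
   open: L(x₀) ⊇ {A, ¬B, ¬C, ∃r.A} (+ ∃-successors)
2. Hence A ⊑ ((¬B ⊓ A) ⊓ C): not entailed.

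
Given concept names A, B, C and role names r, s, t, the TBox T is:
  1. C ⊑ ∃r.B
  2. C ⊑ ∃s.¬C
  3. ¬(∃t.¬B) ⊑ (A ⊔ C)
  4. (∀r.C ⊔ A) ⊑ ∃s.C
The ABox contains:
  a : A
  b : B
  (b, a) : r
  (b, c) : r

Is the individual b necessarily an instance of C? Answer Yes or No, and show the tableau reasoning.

No

1. b : C?  L(b) = {B} ∪ {¬C}
   open: L(b) ⊇ {B, ¬A, ¬C, ∃r.¬C, ∃t.¬B} (+ ∃-successors) — b ∉ C possible
2. Hence b : C: not entailed.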